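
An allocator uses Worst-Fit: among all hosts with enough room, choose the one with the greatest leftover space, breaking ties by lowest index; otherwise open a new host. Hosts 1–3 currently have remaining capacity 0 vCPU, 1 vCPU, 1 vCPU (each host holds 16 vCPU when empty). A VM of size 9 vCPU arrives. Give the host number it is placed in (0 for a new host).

0

No host has ≥ 9 vCPU free, so a new host is opened.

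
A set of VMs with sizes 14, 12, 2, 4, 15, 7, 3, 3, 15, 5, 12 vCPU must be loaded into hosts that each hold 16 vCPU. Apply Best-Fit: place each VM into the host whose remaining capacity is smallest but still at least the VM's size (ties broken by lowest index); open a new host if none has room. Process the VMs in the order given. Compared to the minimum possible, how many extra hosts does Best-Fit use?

1

Best-Fit: [14,2] [12,4] [15] [7,3,3] [15] [5] [12] → 7 hosts.
Total size 92 vCPU; any packing needs at least ⌈92/16⌉ = 6 hosts.
An optimal packing achieves that bound: [15] [15] [14,2] [12,4] [12,3] [7,5,3] → 6 hosts.
Excess: 7 − 6 = 1.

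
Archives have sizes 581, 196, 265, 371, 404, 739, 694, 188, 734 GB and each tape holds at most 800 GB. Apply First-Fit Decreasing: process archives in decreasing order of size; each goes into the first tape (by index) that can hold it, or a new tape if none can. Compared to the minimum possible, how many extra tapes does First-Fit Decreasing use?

First-Fit Decreasing: [739] [734] [694] [581,196] [404,371] [265,188] → 6 tapes.
Total size 4172 GB; any packing needs at least ⌈4172/800⌉ = 6 tapes.
So 6 is already optimal.

0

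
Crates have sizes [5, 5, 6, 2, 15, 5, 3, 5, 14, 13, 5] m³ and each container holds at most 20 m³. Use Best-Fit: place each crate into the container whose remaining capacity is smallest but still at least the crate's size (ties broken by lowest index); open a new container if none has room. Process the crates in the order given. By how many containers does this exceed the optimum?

Best-Fit: [5,5,6,2] [15,5] [3,5] [14,5] [13] → 5 containers.
Total size 78 m³; any packing needs at least ⌈78/20⌉ = 4 containers.
An optimal packing achieves that bound: [15,5] [14,6] [13,5,2] [5,5,5,3] → 4 containers.
Excess: 5 − 4 = 1.

1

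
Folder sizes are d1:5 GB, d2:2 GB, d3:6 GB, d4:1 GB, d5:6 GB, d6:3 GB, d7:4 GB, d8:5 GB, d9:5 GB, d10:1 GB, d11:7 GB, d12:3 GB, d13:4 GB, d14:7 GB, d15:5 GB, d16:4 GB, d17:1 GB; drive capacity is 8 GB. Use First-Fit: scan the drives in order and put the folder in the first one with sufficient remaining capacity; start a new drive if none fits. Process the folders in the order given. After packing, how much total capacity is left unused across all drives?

11

d1 (5 GB) → drive 1 (remaining 3 GB)
d2 (2 GB) → drive 1 (remaining 1 GB)
d3 (6 GB) → drive 2 (remaining 2 GB)
d4 (1 GB) → drive 1 (remaining 0 GB)
d5 (6 GB) → drive 3 (remaining 2 GB)
d6 (3 GB) → drive 4 (remaining 5 GB)
d7 (4 GB) → drive 4 (remaining 1 GB)
d8 (5 GB) → drive 5 (remaining 3 GB)
d9 (5 GB) → drive 6 (remaining 3 GB)
d10 (1 GB) → drive 2 (remaining 1 GB)
d11 (7 GB) → drive 7 (remaining 1 GB)
d12 (3 GB) → drive 5 (remaining 0 GB)
d13 (4 GB) → drive 8 (remaining 4 GB)
d14 (7 GB) → drive 9 (remaining 1 GB)
d15 (5 GB) → drive 10 (remaining 3 GB)
d16 (4 GB) → drive 8 (remaining 0 GB)
d17 (1 GB) → drive 2 (remaining 0 GB)
10 drives × 8 GB = 80 GB; used 69 GB; unused 11 GB.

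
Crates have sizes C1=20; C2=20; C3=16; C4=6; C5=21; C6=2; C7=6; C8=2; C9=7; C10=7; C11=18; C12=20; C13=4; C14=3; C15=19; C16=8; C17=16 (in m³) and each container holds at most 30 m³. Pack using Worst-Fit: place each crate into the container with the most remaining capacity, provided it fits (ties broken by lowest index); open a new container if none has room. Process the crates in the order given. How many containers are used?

8 containers

container 1: place C1 (20 m³), 10 m³ left
container 2: place C2 (20 m³), 10 m³ left
container 3: place C3 (16 m³), 14 m³ left
container 3: place C4 (6 m³), 8 m³ left
container 4: place C5 (21 m³), 9 m³ left
container 1: place C6 (2 m³), 8 m³ left
container 2: place C7 (6 m³), 4 m³ left
container 4: place C8 (2 m³), 7 m³ left
container 1: place C9 (7 m³), 1 m³ left
container 3: place C10 (7 m³), 1 m³ left
container 5: place C11 (18 m³), 12 m³ left
container 6: place C12 (20 m³), 10 m³ left
container 5: place C13 (4 m³), 8 m³ left
container 6: place C14 (3 m³), 7 m³ left
container 7: place C15 (19 m³), 11 m³ left
container 7: place C16 (8 m³), 3 m³ left
container 8: place C17 (16 m³), 14 m³ left
Final containers: [20,2,7] [20,6] [16,6,7] [21,2] [18,4] [20,3] [19,8] [16].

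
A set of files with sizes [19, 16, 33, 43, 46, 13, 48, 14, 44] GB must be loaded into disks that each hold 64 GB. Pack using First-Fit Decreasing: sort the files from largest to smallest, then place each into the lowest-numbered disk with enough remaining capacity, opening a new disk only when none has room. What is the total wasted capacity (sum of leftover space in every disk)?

44

Sorted descending: 48, 46, 44, 43, 33, 19, 16, 14, 13.
Put 48 GB in disk 1; 16 GB remain.
Put 46 GB in disk 2; 18 GB remain.
Put 44 GB in disk 3; 20 GB remain.
Put 43 GB in disk 4; 21 GB remain.
Put 33 GB in disk 5; 31 GB remain.
Put 19 GB in disk 3; 1 GB remain.
Put 16 GB in disk 1; 0 GB remain.
Put 14 GB in disk 2; 4 GB remain.
Put 13 GB in disk 4; 8 GB remain.
5 disks × 64 GB = 320 GB; used 276 GB; unused 44 GB.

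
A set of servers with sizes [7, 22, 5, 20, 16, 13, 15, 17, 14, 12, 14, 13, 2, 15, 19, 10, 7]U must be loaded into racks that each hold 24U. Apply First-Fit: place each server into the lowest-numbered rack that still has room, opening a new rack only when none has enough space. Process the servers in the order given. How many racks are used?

12

Put 7U in rack 1; 17U remain.
Put 22U in rack 2; 2U remain.
Put 5U in rack 1; 12U remain.
Put 20U in rack 3; 4U remain.
Put 16U in rack 4; 8U remain.
Put 13U in rack 5; 11U remain.
Put 15U in rack 6; 9U remain.
Put 17U in rack 7; 7U remain.
Put 14U in rack 8; 10U remain.
Put 12U in rack 1; 0U remain.
Put 14U in rack 9; 10U remain.
Put 13U in rack 10; 11U remain.
Put 2U in rack 2; 0U remain.
Put 15U in rack 11; 9U remain.
Put 19U in rack 12; 5U remain.
Put 10U in rack 5; 1U remain.
Put 7U in rack 4; 1U remain.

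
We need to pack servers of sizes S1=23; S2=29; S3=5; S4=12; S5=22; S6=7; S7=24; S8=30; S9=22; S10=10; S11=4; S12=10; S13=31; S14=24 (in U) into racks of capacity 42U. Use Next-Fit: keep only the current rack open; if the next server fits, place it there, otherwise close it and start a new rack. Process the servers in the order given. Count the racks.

8

rack 1: place S1 (23U), 19U left
rack 2: place S2 (29U), 13U left
rack 2: place S3 (5U), 8U left
rack 3: place S4 (12U), 30U left
rack 3: place S5 (22U), 8U left
rack 3: place S6 (7U), 1U left
rack 4: place S7 (24U), 18U left
rack 5: place S8 (30U), 12U left
rack 6: place S9 (22U), 20U left
rack 6: place S10 (10U), 10U left
rack 6: place S11 (4U), 6U left
rack 7: place S12 (10U), 32U left
rack 7: place S13 (31U), 1U left
rack 8: place S14 (24U), 18U left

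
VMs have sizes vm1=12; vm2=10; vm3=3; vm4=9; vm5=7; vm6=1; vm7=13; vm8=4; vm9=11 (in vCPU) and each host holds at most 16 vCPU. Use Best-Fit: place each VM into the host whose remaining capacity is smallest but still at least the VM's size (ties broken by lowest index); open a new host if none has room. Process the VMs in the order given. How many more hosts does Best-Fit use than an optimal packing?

0

Best-Fit: [12,3,1] [10,4] [9,7] [13] [11] → 5 hosts.
Total size 70 vCPU; any packing needs at least ⌈70/16⌉ = 5 hosts.
So 5 is already optimal.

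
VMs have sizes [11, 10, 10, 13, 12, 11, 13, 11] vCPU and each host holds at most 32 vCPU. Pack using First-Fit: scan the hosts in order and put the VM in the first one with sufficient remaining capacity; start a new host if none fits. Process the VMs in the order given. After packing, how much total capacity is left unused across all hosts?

host 1: place 11 vCPU, 21 vCPU left
host 1: place 10 vCPU, 11 vCPU left
host 1: place 10 vCPU, 1 vCPU left
host 2: place 13 vCPU, 19 vCPU left
host 2: place 12 vCPU, 7 vCPU left
host 3: place 11 vCPU, 21 vCPU left
host 3: place 13 vCPU, 8 vCPU left
host 4: place 11 vCPU, 21 vCPU left
4 hosts × 32 vCPU = 128 vCPU; used 91 vCPU; unused 37 vCPU.

37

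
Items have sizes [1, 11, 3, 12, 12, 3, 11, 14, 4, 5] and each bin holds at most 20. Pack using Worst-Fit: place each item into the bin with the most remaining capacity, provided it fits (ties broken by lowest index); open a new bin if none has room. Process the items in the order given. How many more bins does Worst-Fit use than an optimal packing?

Worst-Fit: [1,11,3] [12,3] [12,5] [11,4] [14] → 5 bins.
5 items exceed 10 (half the capacity), and no two of those can share a bin, so at least 5 bins are needed.
So 5 is already optimal.

0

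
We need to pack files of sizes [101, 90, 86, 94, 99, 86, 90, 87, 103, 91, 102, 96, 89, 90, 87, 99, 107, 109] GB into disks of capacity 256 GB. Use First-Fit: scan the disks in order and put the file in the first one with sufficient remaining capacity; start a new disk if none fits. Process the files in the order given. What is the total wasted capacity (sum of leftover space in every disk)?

disk 1: place 101 GB, 155 GB left
disk 1: place 90 GB, 65 GB left
disk 2: place 86 GB, 170 GB left
disk 2: place 94 GB, 76 GB left
disk 3: place 99 GB, 157 GB left
disk 3: place 86 GB, 71 GB left
disk 4: place 90 GB, 166 GB left
disk 4: place 87 GB, 79 GB left
disk 5: place 103 GB, 153 GB left
disk 5: place 91 GB, 62 GB left
disk 6: place 102 GB, 154 GB left
disk 6: place 96 GB, 58 GB left
disk 7: place 89 GB, 167 GB left
disk 7: place 90 GB, 77 GB left
disk 8: place 87 GB, 169 GB left
disk 8: place 99 GB, 70 GB left
disk 9: place 107 GB, 149 GB left
disk 9: place 109 GB, 40 GB left
9 disks × 256 GB = 2304 GB; used 1706 GB; unused 598 GB.

598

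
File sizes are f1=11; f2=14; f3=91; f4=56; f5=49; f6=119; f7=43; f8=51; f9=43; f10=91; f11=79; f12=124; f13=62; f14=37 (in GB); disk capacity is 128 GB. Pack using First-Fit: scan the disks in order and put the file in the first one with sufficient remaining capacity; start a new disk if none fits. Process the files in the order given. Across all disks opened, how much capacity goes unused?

disk 1: place f1 (11 GB), 117 GB left
disk 1: place f2 (14 GB), 103 GB left
disk 1: place f3 (91 GB), 12 GB left
disk 2: place f4 (56 GB), 72 GB left
disk 2: place f5 (49 GB), 23 GB left
disk 3: place f6 (119 GB), 9 GB left
disk 4: place f7 (43 GB), 85 GB left
disk 4: place f8 (51 GB), 34 GB left
disk 5: place f9 (43 GB), 85 GB left
disk 6: place f10 (91 GB), 37 GB left
disk 5: place f11 (79 GB), 6 GB left
disk 7: place f12 (124 GB), 4 GB left
disk 8: place f13 (62 GB), 66 GB left
disk 6: place f14 (37 GB), 0 GB left
8 disks × 128 GB = 1024 GB; used 870 GB; unused 154 GB.

154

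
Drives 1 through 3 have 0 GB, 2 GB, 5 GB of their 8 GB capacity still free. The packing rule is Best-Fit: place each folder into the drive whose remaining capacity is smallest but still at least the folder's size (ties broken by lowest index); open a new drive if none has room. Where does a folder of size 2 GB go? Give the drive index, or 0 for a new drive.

2

Drives with room: drive 2 (2 GB), drive 3 (5 GB).
Tightest fit is drive 2 with 2 GB free.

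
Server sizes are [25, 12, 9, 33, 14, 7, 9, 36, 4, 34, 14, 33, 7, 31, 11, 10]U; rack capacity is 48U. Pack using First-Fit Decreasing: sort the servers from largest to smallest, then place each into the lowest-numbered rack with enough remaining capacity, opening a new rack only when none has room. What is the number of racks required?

7 racks

Sorted descending: 36, 34, 33, 33, 31, 25, 14, 14, 12, 11, 10, 9, 9, 7, 7, 4.
Put 36U in rack 1; 12U remain.
Put 34U in rack 2; 14U remain.
Put 33U in rack 3; 15U remain.
Put 33U in rack 4; 15U remain.
Put 31U in rack 5; 17U remain.
Put 25U in rack 6; 23U remain.
Put 14U in rack 2; 0U remain.
Put 14U in rack 3; 1U remain.
Put 12U in rack 1; 0U remain.
Put 11U in rack 4; 4U remain.
Put 10U in rack 5; 7U remain.
Put 9U in rack 6; 14U remain.
Put 9U in rack 6; 5U remain.
Put 7U in rack 5; 0U remain.
Put 7U in rack 7; 41U remain.
Put 4U in rack 4; 0U remain.
Final racks: [36,12] [34,14] [33,14] [33,11,4] [31,10,7] [25,9,9] [7].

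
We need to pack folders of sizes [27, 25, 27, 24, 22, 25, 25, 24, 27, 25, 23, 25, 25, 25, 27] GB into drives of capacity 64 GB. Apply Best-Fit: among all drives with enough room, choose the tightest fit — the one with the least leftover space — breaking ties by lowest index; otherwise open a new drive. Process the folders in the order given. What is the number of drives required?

8

Put 27 GB in drive 1; 37 GB remain.
Put 25 GB in drive 1; 12 GB remain.
Put 27 GB in drive 2; 37 GB remain.
Put 24 GB in drive 2; 13 GB remain.
Put 22 GB in drive 3; 42 GB remain.
Put 25 GB in drive 3; 17 GB remain.
Put 25 GB in drive 4; 39 GB remain.
Put 24 GB in drive 4; 15 GB remain.
Put 27 GB in drive 5; 37 GB remain.
Put 25 GB in drive 5; 12 GB remain.
Put 23 GB in drive 6; 41 GB remain.
Put 25 GB in drive 6; 16 GB remain.
Put 25 GB in drive 7; 39 GB remain.
Put 25 GB in drive 7; 14 GB remain.
Put 27 GB in drive 8; 37 GB remain.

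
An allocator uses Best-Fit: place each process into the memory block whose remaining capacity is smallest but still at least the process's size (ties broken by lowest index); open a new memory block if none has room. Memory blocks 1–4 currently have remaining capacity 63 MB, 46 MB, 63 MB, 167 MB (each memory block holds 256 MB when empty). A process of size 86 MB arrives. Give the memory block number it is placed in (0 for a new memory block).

Memory blocks with room: memory block 4 (167 MB).
Tightest fit is memory block 4 with 167 MB free.

4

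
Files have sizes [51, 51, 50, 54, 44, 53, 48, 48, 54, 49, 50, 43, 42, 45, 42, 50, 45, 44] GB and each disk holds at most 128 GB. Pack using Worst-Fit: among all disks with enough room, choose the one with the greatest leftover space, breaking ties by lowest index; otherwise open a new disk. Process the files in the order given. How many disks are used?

51 GB → disk 1 (remaining 77 GB)
51 GB → disk 1 (remaining 26 GB)
50 GB → disk 2 (remaining 78 GB)
54 GB → disk 2 (remaining 24 GB)
44 GB → disk 3 (remaining 84 GB)
53 GB → disk 3 (remaining 31 GB)
48 GB → disk 4 (remaining 80 GB)
48 GB → disk 4 (remaining 32 GB)
54 GB → disk 5 (remaining 74 GB)
49 GB → disk 5 (remaining 25 GB)
50 GB → disk 6 (remaining 78 GB)
43 GB → disk 6 (remaining 35 GB)
42 GB → disk 7 (remaining 86 GB)
45 GB → disk 7 (remaining 41 GB)
42 GB → disk 8 (remaining 86 GB)
50 GB → disk 8 (remaining 36 GB)
45 GB → disk 9 (remaining 83 GB)
44 GB → disk 9 (remaining 39 GB)

9 disks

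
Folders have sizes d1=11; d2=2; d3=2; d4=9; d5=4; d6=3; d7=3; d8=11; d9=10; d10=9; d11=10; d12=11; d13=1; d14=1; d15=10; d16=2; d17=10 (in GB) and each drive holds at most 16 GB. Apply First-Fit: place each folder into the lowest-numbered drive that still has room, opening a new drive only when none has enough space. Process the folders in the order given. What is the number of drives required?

9

d1 (11 GB) → drive 1 (remaining 5 GB)
d2 (2 GB) → drive 1 (remaining 3 GB)
d3 (2 GB) → drive 1 (remaining 1 GB)
d4 (9 GB) → drive 2 (remaining 7 GB)
d5 (4 GB) → drive 2 (remaining 3 GB)
d6 (3 GB) → drive 2 (remaining 0 GB)
d7 (3 GB) → drive 3 (remaining 13 GB)
d8 (11 GB) → drive 3 (remaining 2 GB)
d9 (10 GB) → drive 4 (remaining 6 GB)
d10 (9 GB) → drive 5 (remaining 7 GB)
d11 (10 GB) → drive 6 (remaining 6 GB)
d12 (11 GB) → drive 7 (remaining 5 GB)
d13 (1 GB) → drive 1 (remaining 0 GB)
d14 (1 GB) → drive 3 (remaining 1 GB)
d15 (10 GB) → drive 8 (remaining 6 GB)
d16 (2 GB) → drive 4 (remaining 4 GB)
d17 (10 GB) → drive 9 (remaining 6 GB)
Final drives: [11,2,2,1] [9,4,3] [3,11,1] [10,2] [9] [10] [11] [10] [10].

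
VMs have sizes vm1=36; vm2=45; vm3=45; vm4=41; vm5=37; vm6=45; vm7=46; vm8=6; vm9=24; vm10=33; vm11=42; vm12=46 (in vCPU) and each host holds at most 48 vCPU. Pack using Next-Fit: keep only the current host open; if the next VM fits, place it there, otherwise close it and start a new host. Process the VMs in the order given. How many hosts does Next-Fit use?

11 hosts

Put vm1 (36 vCPU) in host 1; 12 vCPU remain.
Put vm2 (45 vCPU) in host 2; 3 vCPU remain.
Put vm3 (45 vCPU) in host 3; 3 vCPU remain.
Put vm4 (41 vCPU) in host 4; 7 vCPU remain.
Put vm5 (37 vCPU) in host 5; 11 vCPU remain.
Put vm6 (45 vCPU) in host 6; 3 vCPU remain.
Put vm7 (46 vCPU) in host 7; 2 vCPU remain.
Put vm8 (6 vCPU) in host 8; 42 vCPU remain.
Put vm9 (24 vCPU) in host 8; 18 vCPU remain.
Put vm10 (33 vCPU) in host 9; 15 vCPU remain.
Put vm11 (42 vCPU) in host 10; 6 vCPU remain.
Put vm12 (46 vCPU) in host 11; 2 vCPU remain.
Final hosts: [36] [45] [45] [41] [37] [45] [46] [6,24] [33] [42] [46].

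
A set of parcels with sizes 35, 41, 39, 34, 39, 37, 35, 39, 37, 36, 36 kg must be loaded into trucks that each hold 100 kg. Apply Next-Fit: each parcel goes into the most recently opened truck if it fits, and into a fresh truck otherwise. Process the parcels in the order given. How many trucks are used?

6 trucks

truck 1: place 35 kg, 65 kg left
truck 1: place 41 kg, 24 kg left
truck 2: place 39 kg, 61 kg left
truck 2: place 34 kg, 27 kg left
truck 3: place 39 kg, 61 kg left
truck 3: place 37 kg, 24 kg left
truck 4: place 35 kg, 65 kg left
truck 4: place 39 kg, 26 kg left
truck 5: place 37 kg, 63 kg left
truck 5: place 36 kg, 27 kg left
truck 6: place 36 kg, 64 kg left
Final trucks: [35,41] [39,34] [39,37] [35,39] [37,36] [36].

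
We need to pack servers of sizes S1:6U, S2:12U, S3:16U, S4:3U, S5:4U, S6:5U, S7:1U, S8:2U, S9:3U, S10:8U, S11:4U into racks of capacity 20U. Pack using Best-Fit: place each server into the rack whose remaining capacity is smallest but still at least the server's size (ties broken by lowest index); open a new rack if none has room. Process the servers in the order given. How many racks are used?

rack 1: place S1 (6U), 14U left
rack 1: place S2 (12U), 2U left
rack 2: place S3 (16U), 4U left
rack 2: place S4 (3U), 1U left
rack 3: place S5 (4U), 16U left
rack 3: place S6 (5U), 11U left
rack 2: place S7 (1U), 0U left
rack 1: place S8 (2U), 0U left
rack 3: place S9 (3U), 8U left
rack 3: place S10 (8U), 0U left
rack 4: place S11 (4U), 16U left
Final racks: [6,12,2] [16,3,1] [4,5,3,8] [4].

4 racks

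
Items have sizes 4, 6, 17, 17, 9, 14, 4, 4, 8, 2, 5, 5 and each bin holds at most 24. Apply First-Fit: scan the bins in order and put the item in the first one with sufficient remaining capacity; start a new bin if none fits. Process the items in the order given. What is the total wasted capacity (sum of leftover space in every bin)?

25

4 → bin 1 (remaining 20)
6 → bin 1 (remaining 14)
17 → bin 2 (remaining 7)
17 → bin 3 (remaining 7)
9 → bin 1 (remaining 5)
14 → bin 4 (remaining 10)
4 → bin 1 (remaining 1)
4 → bin 2 (remaining 3)
8 → bin 4 (remaining 2)
2 → bin 2 (remaining 1)
5 → bin 3 (remaining 2)
5 → bin 5 (remaining 19)
5 bins × 24 = 120; used 95; unused 25.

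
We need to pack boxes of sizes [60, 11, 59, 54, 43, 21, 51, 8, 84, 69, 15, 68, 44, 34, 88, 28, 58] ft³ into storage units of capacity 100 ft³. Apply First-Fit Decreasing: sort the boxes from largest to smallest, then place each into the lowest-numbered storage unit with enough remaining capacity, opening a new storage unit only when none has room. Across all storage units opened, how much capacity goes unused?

105

Sorted descending: 88, 84, 69, 68, 60, 59, 58, 54, 51, 44, 43, 34, 28, 21, 15, 11, 8.
storage unit 1: place 88 ft³, 12 ft³ left
storage unit 2: place 84 ft³, 16 ft³ left
storage unit 3: place 69 ft³, 31 ft³ left
storage unit 4: place 68 ft³, 32 ft³ left
storage unit 5: place 60 ft³, 40 ft³ left
storage unit 6: place 59 ft³, 41 ft³ left
storage unit 7: place 58 ft³, 42 ft³ left
storage unit 8: place 54 ft³, 46 ft³ left
storage unit 9: place 51 ft³, 49 ft³ left
storage unit 8: place 44 ft³, 2 ft³ left
storage unit 9: place 43 ft³, 6 ft³ left
storage unit 5: place 34 ft³, 6 ft³ left
storage unit 3: place 28 ft³, 3 ft³ left
storage unit 4: place 21 ft³, 11 ft³ left
storage unit 2: place 15 ft³, 1 ft³ left
storage unit 1: place 11 ft³, 1 ft³ left
storage unit 4: place 8 ft³, 3 ft³ left
9 storage units × 100 ft³ = 900 ft³; used 795 ft³; unused 105 ft³.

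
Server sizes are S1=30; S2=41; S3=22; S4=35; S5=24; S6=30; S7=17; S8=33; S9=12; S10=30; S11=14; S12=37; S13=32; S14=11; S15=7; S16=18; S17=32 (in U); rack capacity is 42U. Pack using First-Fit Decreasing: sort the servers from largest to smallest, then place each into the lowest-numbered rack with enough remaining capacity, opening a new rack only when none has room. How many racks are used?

Sorted descending: 41, 37, 35, 33, 32, 32, 30, 30, 30, 24, 22, 18, 17, 14, 12, 11, 7.
41U → rack 1 (remaining 1U)
37U → rack 2 (remaining 5U)
35U → rack 3 (remaining 7U)
33U → rack 4 (remaining 9U)
32U → rack 5 (remaining 10U)
32U → rack 6 (remaining 10U)
30U → rack 7 (remaining 12U)
30U → rack 8 (remaining 12U)
30U → rack 9 (remaining 12U)
24U → rack 10 (remaining 18U)
22U → rack 11 (remaining 20U)
18U → rack 10 (remaining 0U)
17U → rack 11 (remaining 3U)
14U → rack 12 (remaining 28U)
12U → rack 7 (remaining 0U)
11U → rack 8 (remaining 1U)
7U → rack 3 (remaining 0U)

12 racks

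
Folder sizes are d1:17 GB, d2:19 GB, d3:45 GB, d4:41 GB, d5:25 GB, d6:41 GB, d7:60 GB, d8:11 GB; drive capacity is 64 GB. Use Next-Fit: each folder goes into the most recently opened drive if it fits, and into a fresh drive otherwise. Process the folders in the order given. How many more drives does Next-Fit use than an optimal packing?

Next-Fit: [17,19] [45] [41] [25] [41] [60] [11] → 7 drives.
Total size 259 GB; any packing needs at least ⌈259/64⌉ = 5 drives.
An optimal packing achieves that bound: [60] [45,19] [41,17] [41,11] [25] → 5 drives.
Excess: 7 − 5 = 2.

2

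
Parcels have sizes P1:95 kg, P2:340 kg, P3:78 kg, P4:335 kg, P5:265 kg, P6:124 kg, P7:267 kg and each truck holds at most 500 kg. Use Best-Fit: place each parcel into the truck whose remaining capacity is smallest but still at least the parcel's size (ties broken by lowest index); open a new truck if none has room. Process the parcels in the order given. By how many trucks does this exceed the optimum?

Best-Fit: [95,340] [78,335] [265,124] [267] → 4 trucks.
Total size 1504 kg; any packing needs at least ⌈1504/500⌉ = 4 trucks.
So 4 is already optimal.

0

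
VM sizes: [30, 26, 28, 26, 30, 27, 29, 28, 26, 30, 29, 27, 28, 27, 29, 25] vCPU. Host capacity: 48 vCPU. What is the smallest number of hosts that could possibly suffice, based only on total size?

10 hosts

Total size = 30 + 26 + 28 + 26 + 30 + 27 + 29 + 28 + 26 + 30 + 29 + 27 + 28 + 27 + 29 + 25 = 445 vCPU.
⌈445 / 48⌉ = 10.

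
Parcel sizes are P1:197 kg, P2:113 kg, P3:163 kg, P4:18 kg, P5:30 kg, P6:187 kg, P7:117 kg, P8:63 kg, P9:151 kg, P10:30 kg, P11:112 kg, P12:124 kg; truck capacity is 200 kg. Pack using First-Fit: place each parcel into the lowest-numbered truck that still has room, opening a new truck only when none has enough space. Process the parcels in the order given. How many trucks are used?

truck 1: place P1 (197 kg), 3 kg left
truck 2: place P2 (113 kg), 87 kg left
truck 3: place P3 (163 kg), 37 kg left
truck 2: place P4 (18 kg), 69 kg left
truck 2: place P5 (30 kg), 39 kg left
truck 4: place P6 (187 kg), 13 kg left
truck 5: place P7 (117 kg), 83 kg left
truck 5: place P8 (63 kg), 20 kg left
truck 6: place P9 (151 kg), 49 kg left
truck 2: place P10 (30 kg), 9 kg left
truck 7: place P11 (112 kg), 88 kg left
truck 8: place P12 (124 kg), 76 kg left
Final trucks: [197] [113,18,30,30] [163] [187] [117,63] [151] [112] [124].

8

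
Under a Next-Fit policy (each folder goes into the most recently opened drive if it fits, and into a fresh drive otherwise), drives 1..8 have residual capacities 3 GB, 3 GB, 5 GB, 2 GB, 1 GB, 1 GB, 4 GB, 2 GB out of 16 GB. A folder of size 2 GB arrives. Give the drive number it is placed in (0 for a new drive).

Next-Fit only looks at drive 8, which has 2 GB free.
2 GB fits there.

8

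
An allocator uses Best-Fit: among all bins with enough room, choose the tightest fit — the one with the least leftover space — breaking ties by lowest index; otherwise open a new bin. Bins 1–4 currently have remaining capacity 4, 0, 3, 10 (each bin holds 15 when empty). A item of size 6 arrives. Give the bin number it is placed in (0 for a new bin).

4

Bins with room: bin 4 (10).
Tightest fit is bin 4 with 10 free.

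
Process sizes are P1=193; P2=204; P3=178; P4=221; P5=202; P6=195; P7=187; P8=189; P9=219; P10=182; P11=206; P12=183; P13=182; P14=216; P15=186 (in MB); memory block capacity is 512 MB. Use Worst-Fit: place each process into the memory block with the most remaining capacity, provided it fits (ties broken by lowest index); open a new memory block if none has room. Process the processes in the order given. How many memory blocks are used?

8 memory blocks

P1 (193 MB) → memory block 1 (remaining 319 MB)
P2 (204 MB) → memory block 1 (remaining 115 MB)
P3 (178 MB) → memory block 2 (remaining 334 MB)
P4 (221 MB) → memory block 2 (remaining 113 MB)
P5 (202 MB) → memory block 3 (remaining 310 MB)
P6 (195 MB) → memory block 3 (remaining 115 MB)
P7 (187 MB) → memory block 4 (remaining 325 MB)
P8 (189 MB) → memory block 4 (remaining 136 MB)
P9 (219 MB) → memory block 5 (remaining 293 MB)
P10 (182 MB) → memory block 5 (remaining 111 MB)
P11 (206 MB) → memory block 6 (remaining 306 MB)
P12 (183 MB) → memory block 6 (remaining 123 MB)
P13 (182 MB) → memory block 7 (remaining 330 MB)
P14 (216 MB) → memory block 7 (remaining 114 MB)
P15 (186 MB) → memory block 8 (remaining 326 MB)
Final memory blocks: [193,204] [178,221] [202,195] [187,189] [219,182] [206,183] [182,216] [186].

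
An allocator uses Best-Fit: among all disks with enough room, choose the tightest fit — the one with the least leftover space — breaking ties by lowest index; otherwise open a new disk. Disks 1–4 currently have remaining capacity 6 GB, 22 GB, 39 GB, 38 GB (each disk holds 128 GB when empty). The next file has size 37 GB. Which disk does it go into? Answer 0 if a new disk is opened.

4

Disks with room: disk 3 (39 GB), disk 4 (38 GB).
Tightest fit is disk 4 with 38 GB free.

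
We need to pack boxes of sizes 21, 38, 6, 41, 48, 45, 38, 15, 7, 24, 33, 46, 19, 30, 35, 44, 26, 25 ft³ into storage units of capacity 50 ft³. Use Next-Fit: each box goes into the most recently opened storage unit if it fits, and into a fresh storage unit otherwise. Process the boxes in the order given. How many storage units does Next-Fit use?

Put 21 ft³ in storage unit 1; 29 ft³ remain.
Put 38 ft³ in storage unit 2; 12 ft³ remain.
Put 6 ft³ in storage unit 2; 6 ft³ remain.
Put 41 ft³ in storage unit 3; 9 ft³ remain.
Put 48 ft³ in storage unit 4; 2 ft³ remain.
Put 45 ft³ in storage unit 5; 5 ft³ remain.
Put 38 ft³ in storage unit 6; 12 ft³ remain.
Put 15 ft³ in storage unit 7; 35 ft³ remain.
Put 7 ft³ in storage unit 7; 28 ft³ remain.
Put 24 ft³ in storage unit 7; 4 ft³ remain.
Put 33 ft³ in storage unit 8; 17 ft³ remain.
Put 46 ft³ in storage unit 9; 4 ft³ remain.
Put 19 ft³ in storage unit 10; 31 ft³ remain.
Put 30 ft³ in storage unit 10; 1 ft³ remain.
Put 35 ft³ in storage unit 11; 15 ft³ remain.
Put 44 ft³ in storage unit 12; 6 ft³ remain.
Put 26 ft³ in storage unit 13; 24 ft³ remain.
Put 25 ft³ in storage unit 14; 25 ft³ remain.

14 storage units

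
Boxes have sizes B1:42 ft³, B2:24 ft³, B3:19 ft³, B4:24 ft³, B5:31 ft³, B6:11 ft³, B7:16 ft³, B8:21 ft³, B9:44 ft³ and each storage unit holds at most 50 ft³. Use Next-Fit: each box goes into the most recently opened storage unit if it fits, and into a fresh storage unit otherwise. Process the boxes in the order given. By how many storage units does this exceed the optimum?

Next-Fit: [42] [24,19] [24] [31,11] [16,21] [44] → 6 storage units.
Total size 232 ft³; any packing needs at least ⌈232/50⌉ = 5 storage units.
An optimal packing achieves that bound: [44] [42] [31,19] [24,24] [21,16,11] → 5 storage units.
Excess: 6 − 5 = 1.

1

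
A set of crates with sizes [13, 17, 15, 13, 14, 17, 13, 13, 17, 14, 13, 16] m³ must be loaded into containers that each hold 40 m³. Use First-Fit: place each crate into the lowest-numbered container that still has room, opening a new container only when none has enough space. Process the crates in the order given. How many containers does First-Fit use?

6

13 m³ → container 1 (remaining 27 m³)
17 m³ → container 1 (remaining 10 m³)
15 m³ → container 2 (remaining 25 m³)
13 m³ → container 2 (remaining 12 m³)
14 m³ → container 3 (remaining 26 m³)
17 m³ → container 3 (remaining 9 m³)
13 m³ → container 4 (remaining 27 m³)
13 m³ → container 4 (remaining 14 m³)
17 m³ → container 5 (remaining 23 m³)
14 m³ → container 4 (remaining 0 m³)
13 m³ → container 5 (remaining 10 m³)
16 m³ → container 6 (remaining 24 m³)
Final containers: [13,17] [15,13] [14,17] [13,13,14] [17,13] [16].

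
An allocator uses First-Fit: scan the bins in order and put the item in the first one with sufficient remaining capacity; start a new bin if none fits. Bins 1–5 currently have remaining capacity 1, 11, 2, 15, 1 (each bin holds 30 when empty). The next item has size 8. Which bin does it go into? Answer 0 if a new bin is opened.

Bins with room: bin 2 (11), bin 4 (15).
The first with room is bin 2.

2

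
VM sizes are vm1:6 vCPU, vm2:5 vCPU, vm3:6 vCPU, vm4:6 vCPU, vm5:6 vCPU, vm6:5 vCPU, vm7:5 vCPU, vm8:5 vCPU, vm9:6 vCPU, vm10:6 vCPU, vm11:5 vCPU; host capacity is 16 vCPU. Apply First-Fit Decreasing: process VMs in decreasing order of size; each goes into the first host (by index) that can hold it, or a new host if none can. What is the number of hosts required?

5

Sorted descending: 6, 6, 6, 6, 6, 6, 5, 5, 5, 5, 5.
Put 6 vCPU in host 1; 10 vCPU remain.
Put 6 vCPU in host 1; 4 vCPU remain.
Put 6 vCPU in host 2; 10 vCPU remain.
Put 6 vCPU in host 2; 4 vCPU remain.
Put 6 vCPU in host 3; 10 vCPU remain.
Put 6 vCPU in host 3; 4 vCPU remain.
Put 5 vCPU in host 4; 11 vCPU remain.
Put 5 vCPU in host 4; 6 vCPU remain.
Put 5 vCPU in host 4; 1 vCPU remain.
Put 5 vCPU in host 5; 11 vCPU remain.
Put 5 vCPU in host 5; 6 vCPU remain.
Final hosts: [6,6] [6,6] [6,6] [5,5,5] [5,5].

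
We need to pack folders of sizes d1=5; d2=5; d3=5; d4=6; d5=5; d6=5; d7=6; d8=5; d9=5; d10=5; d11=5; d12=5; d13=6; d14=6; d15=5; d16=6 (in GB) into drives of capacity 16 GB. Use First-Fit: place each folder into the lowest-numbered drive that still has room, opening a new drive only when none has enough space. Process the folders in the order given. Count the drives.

drive 1: place d1 (5 GB), 11 GB left
drive 1: place d2 (5 GB), 6 GB left
drive 1: place d3 (5 GB), 1 GB left
drive 2: place d4 (6 GB), 10 GB left
drive 2: place d5 (5 GB), 5 GB left
drive 2: place d6 (5 GB), 0 GB left
drive 3: place d7 (6 GB), 10 GB left
drive 3: place d8 (5 GB), 5 GB left
drive 3: place d9 (5 GB), 0 GB left
drive 4: place d10 (5 GB), 11 GB left
drive 4: place d11 (5 GB), 6 GB left
drive 4: place d12 (5 GB), 1 GB left
drive 5: place d13 (6 GB), 10 GB left
drive 5: place d14 (6 GB), 4 GB left
drive 6: place d15 (5 GB), 11 GB left
drive 6: place d16 (6 GB), 5 GB left

6 drives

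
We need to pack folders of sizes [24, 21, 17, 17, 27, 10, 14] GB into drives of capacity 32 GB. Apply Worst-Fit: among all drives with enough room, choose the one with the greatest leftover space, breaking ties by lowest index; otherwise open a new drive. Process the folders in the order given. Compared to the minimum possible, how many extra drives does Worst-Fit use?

Worst-Fit: [24] [21] [17,10] [17,14] [27] → 5 drives.
Total size 130 GB; any packing needs at least ⌈130/32⌉ = 5 drives.
So 5 is already optimal.

0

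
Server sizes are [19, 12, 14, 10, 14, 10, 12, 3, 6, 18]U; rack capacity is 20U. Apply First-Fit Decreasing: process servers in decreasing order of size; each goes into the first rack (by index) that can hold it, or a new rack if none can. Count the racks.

Sorted descending: 19, 18, 14, 14, 12, 12, 10, 10, 6, 3.
rack 1: place 19U, 1U left
rack 2: place 18U, 2U left
rack 3: place 14U, 6U left
rack 4: place 14U, 6U left
rack 5: place 12U, 8U left
rack 6: place 12U, 8U left
rack 7: place 10U, 10U left
rack 7: place 10U, 0U left
rack 3: place 6U, 0U left
rack 4: place 3U, 3U left

7 racks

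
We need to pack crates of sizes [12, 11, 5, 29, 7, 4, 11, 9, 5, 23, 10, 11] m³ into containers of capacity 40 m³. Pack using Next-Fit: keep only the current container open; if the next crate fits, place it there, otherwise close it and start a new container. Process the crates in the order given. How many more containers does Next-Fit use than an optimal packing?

Next-Fit: [12,11,5] [29,7,4] [11,9,5] [23,10] [11] → 5 containers.
Total size 137 m³; any packing needs at least ⌈137/40⌉ = 4 containers.
An optimal packing achieves that bound: [29,11] [23,12,5] [11,11,10,7] [9,5,4] → 4 containers.
Excess: 5 − 4 = 1.

1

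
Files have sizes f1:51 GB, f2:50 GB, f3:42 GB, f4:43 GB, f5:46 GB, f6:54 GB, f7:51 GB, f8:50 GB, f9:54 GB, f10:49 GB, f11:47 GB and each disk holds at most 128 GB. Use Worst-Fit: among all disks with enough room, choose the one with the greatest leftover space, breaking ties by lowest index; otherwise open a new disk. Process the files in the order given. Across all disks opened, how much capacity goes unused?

disk 1: place f1 (51 GB), 77 GB left
disk 1: place f2 (50 GB), 27 GB left
disk 2: place f3 (42 GB), 86 GB left
disk 2: place f4 (43 GB), 43 GB left
disk 3: place f5 (46 GB), 82 GB left
disk 3: place f6 (54 GB), 28 GB left
disk 4: place f7 (51 GB), 77 GB left
disk 4: place f8 (50 GB), 27 GB left
disk 5: place f9 (54 GB), 74 GB left
disk 5: place f10 (49 GB), 25 GB left
disk 6: place f11 (47 GB), 81 GB left
6 disks × 128 GB = 768 GB; used 537 GB; unused 231 GB.

231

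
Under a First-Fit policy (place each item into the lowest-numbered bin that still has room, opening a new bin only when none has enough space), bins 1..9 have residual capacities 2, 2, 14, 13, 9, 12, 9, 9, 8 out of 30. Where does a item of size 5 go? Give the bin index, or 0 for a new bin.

Bins with room: bin 3 (14), bin 4 (13), bin 5 (9), bin 6 (12), bin 7 (9), bin 8 (9), bin 9 (8).
The first with room is bin 3.

3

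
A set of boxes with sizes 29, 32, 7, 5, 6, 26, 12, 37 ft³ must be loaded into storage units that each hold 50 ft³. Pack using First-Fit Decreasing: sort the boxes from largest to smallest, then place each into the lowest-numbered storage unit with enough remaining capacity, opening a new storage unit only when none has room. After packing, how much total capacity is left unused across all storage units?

46

Sorted descending: 37, 32, 29, 26, 12, 7, 6, 5.
Put 37 ft³ in storage unit 1; 13 ft³ remain.
Put 32 ft³ in storage unit 2; 18 ft³ remain.
Put 29 ft³ in storage unit 3; 21 ft³ remain.
Put 26 ft³ in storage unit 4; 24 ft³ remain.
Put 12 ft³ in storage unit 1; 1 ft³ remain.
Put 7 ft³ in storage unit 2; 11 ft³ remain.
Put 6 ft³ in storage unit 2; 5 ft³ remain.
Put 5 ft³ in storage unit 2; 0 ft³ remain.
4 storage units × 50 ft³ = 200 ft³; used 154 ft³; unused 46 ft³.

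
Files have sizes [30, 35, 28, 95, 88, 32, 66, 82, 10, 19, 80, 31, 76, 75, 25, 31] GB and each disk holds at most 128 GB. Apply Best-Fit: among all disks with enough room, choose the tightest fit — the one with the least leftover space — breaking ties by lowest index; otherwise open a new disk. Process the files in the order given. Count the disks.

8 disks

Put 30 GB in disk 1; 98 GB remain.
Put 35 GB in disk 1; 63 GB remain.
Put 28 GB in disk 1; 35 GB remain.
Put 95 GB in disk 2; 33 GB remain.
Put 88 GB in disk 3; 40 GB remain.
Put 32 GB in disk 2; 1 GB remain.
Put 66 GB in disk 4; 62 GB remain.
Put 82 GB in disk 5; 46 GB remain.
Put 10 GB in disk 1; 25 GB remain.
Put 19 GB in disk 1; 6 GB remain.
Put 80 GB in disk 6; 48 GB remain.
Put 31 GB in disk 3; 9 GB remain.
Put 76 GB in disk 7; 52 GB remain.
Put 75 GB in disk 8; 53 GB remain.
Put 25 GB in disk 5; 21 GB remain.
Put 31 GB in disk 6; 17 GB remain.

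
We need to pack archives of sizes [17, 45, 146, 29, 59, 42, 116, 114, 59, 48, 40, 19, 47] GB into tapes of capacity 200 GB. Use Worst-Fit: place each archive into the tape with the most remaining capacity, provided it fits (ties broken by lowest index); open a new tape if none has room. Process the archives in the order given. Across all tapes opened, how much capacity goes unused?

tape 1: place 17 GB, 183 GB left
tape 1: place 45 GB, 138 GB left
tape 2: place 146 GB, 54 GB left
tape 1: place 29 GB, 109 GB left
tape 1: place 59 GB, 50 GB left
tape 2: place 42 GB, 12 GB left
tape 3: place 116 GB, 84 GB left
tape 4: place 114 GB, 86 GB left
tape 4: place 59 GB, 27 GB left
tape 3: place 48 GB, 36 GB left
tape 1: place 40 GB, 10 GB left
tape 3: place 19 GB, 17 GB left
tape 5: place 47 GB, 153 GB left
5 tapes × 200 GB = 1000 GB; used 781 GB; unused 219 GB.

219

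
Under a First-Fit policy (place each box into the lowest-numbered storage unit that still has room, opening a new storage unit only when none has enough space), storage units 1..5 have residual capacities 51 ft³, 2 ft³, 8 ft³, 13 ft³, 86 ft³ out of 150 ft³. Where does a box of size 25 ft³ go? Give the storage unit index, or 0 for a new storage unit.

1

Storage units with room: storage unit 1 (51 ft³), storage unit 5 (86 ft³).
The first with room is storage unit 1.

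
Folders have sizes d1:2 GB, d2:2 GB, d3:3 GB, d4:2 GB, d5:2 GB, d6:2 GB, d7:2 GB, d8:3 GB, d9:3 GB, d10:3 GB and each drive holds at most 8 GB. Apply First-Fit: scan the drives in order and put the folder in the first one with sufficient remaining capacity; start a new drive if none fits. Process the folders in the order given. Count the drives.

4

drive 1: place d1 (2 GB), 6 GB left
drive 1: place d2 (2 GB), 4 GB left
drive 1: place d3 (3 GB), 1 GB left
drive 2: place d4 (2 GB), 6 GB left
drive 2: place d5 (2 GB), 4 GB left
drive 2: place d6 (2 GB), 2 GB left
drive 2: place d7 (2 GB), 0 GB left
drive 3: place d8 (3 GB), 5 GB left
drive 3: place d9 (3 GB), 2 GB left
drive 4: place d10 (3 GB), 5 GB left
Final drives: [2,2,3] [2,2,2,2] [3,3] [3].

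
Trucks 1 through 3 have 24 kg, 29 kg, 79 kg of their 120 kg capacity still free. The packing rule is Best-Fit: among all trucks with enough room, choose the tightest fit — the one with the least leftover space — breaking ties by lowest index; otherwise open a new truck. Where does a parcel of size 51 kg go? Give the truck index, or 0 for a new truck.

Trucks with room: truck 3 (79 kg).
Tightest fit is truck 3 with 79 kg free.

3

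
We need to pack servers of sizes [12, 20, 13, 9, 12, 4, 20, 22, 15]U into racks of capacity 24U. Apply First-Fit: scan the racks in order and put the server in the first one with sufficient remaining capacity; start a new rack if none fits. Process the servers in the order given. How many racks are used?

7

rack 1: place 12U, 12U left
rack 2: place 20U, 4U left
rack 3: place 13U, 11U left
rack 1: place 9U, 3U left
rack 4: place 12U, 12U left
rack 2: place 4U, 0U left
rack 5: place 20U, 4U left
rack 6: place 22U, 2U left
rack 7: place 15U, 9U left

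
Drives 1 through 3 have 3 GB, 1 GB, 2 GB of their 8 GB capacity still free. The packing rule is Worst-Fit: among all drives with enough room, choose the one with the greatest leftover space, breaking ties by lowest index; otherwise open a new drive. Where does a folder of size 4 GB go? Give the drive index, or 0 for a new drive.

No drive has ≥ 4 GB free, so a new drive is opened.

0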